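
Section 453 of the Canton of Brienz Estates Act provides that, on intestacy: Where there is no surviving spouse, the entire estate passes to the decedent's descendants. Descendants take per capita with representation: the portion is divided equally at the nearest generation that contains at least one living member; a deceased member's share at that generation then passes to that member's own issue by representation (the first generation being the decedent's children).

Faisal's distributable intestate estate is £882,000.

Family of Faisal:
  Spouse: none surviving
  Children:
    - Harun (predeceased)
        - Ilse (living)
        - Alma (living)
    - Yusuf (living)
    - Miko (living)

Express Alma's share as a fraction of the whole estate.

Alma receives 1/6 of the estate.

The entire £882,000 passes to the descendants.
That amount (£882,000) is divided into 3 shares of £294,000: Yusuf and Miko each take £294,000; Harun's £294,000 share passes to Harun's issue.
Harun's share (£294,000) is divided into 2 shares of £147,000: Ilse and Alma each take £147,000.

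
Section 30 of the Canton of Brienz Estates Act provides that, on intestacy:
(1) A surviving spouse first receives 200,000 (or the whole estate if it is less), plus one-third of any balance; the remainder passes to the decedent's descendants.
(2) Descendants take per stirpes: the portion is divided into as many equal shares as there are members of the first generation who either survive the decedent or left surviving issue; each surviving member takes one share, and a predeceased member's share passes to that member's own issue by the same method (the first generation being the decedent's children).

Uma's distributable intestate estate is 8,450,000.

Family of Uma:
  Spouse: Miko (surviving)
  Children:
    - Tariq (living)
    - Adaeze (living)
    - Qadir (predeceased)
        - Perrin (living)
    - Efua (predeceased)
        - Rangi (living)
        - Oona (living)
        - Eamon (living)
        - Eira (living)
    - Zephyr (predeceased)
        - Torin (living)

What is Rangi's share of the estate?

Miko first takes 200,000, leaving a balance of 8,250,000. Miko then takes one-third of the balance (2,750,000), for a total of 2,950,000. The remaining 5,500,000 passes to the descendants.
The descendants' portion (5,500,000) is divided into 5 shares of 1,100,000: Tariq and Adaeze each take 1,100,000; Qadir's 1,100,000 share passes to Qadir's issue; Efua's 1,100,000 share passes to Efua's issue; Zephyr's 1,100,000 share passes to Zephyr's issue.
Qadir's share (1,100,000) passes entirely to Perrin.
Efua's share (1,100,000) is divided into 4 shares of 275,000: Rangi, Oona, Eamon, and Eira each take 275,000.
Zephyr's share (1,100,000) passes entirely to Torin.

Rangi receives 275,000.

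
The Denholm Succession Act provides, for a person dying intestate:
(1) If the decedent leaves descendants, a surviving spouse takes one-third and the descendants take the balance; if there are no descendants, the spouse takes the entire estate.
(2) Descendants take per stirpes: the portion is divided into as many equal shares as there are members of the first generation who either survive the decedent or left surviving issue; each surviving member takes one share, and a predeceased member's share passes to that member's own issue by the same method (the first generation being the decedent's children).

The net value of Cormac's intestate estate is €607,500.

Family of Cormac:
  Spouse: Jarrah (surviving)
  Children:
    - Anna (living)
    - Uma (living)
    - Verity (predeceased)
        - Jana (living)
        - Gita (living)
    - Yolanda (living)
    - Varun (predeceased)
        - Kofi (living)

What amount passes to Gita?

Jarrah takes one-third of €607,500 = €202,500. The remaining €405,000 passes to the descendants.
The descendants' portion (€405,000) is divided into 5 shares of €81,000: Anna, Uma, and Yolanda each take €81,000; Verity's €81,000 share passes to Verity's issue; Varun's €81,000 share passes to Varun's issue.
Verity's share (€81,000) is divided into 2 shares of €40,500: Jana and Gita each take €40,500.
Varun's share (€81,000) passes entirely to Kofi.

Gita receives €40,500.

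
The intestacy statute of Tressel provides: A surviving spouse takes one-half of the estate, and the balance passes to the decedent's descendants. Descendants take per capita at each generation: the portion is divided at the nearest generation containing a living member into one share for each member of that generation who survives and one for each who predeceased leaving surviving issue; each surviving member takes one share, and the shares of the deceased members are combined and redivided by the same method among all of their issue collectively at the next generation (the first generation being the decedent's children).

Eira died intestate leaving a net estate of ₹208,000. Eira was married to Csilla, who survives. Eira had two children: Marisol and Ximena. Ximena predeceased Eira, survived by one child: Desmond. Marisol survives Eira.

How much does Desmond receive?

Desmond receives ₹52,000.

Csilla takes one-half of ₹208,000 = ₹104,000. The remaining ₹104,000 passes to the descendants.
The descendants' portion (₹104,000) is divided at the children's generation into 2 shares of ₹52,000. Marisol takes ₹52,000. The remaining share for the deceased Ximena (₹52,000) is carried to the next generation.
That pool (₹52,000) passes entirely to Desmond, the sole taker at the grandchildren's generation.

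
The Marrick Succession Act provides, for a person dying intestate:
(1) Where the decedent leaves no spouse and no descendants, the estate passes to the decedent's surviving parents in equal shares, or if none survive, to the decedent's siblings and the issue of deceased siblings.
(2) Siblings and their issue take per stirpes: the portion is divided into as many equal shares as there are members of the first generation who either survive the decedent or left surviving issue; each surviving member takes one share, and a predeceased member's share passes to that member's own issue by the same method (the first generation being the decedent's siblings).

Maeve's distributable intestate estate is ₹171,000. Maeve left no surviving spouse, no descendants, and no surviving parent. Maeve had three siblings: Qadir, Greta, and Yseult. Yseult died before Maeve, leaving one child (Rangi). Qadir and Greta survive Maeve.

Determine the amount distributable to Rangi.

The entire ₹171,000 passes to the siblings and their issue.
That amount (₹171,000) is divided into 3 shares of ₹57,000: Qadir and Greta each take ₹57,000; Yseult's ₹57,000 share passes to Yseult's issue.
Yseult's share (₹57,000) passes entirely to Rangi.

Rangi receives ₹57,000.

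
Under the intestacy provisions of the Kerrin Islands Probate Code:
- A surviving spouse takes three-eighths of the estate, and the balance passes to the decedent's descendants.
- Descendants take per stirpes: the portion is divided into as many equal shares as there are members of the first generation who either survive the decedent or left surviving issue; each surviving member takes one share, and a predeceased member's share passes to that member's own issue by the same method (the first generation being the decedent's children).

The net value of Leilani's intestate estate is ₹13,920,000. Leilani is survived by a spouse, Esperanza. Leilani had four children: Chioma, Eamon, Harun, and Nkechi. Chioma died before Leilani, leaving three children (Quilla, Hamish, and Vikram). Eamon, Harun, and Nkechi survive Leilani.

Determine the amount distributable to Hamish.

Hamish receives ₹725,000.

Esperanza takes three-eighths of ₹13,920,000 = ₹5,220,000. The remaining ₹8,700,000 passes to the descendants.
The descendants' portion (₹8,700,000) is divided into 4 shares of ₹2,175,000: Eamon, Harun, and Nkechi each take ₹2,175,000; Chioma's ₹2,175,000 share passes to Chioma's issue.
Chioma's share (₹2,175,000) is divided into 3 shares of ₹725,000: Quilla, Hamish, and Vikram each take ₹725,000.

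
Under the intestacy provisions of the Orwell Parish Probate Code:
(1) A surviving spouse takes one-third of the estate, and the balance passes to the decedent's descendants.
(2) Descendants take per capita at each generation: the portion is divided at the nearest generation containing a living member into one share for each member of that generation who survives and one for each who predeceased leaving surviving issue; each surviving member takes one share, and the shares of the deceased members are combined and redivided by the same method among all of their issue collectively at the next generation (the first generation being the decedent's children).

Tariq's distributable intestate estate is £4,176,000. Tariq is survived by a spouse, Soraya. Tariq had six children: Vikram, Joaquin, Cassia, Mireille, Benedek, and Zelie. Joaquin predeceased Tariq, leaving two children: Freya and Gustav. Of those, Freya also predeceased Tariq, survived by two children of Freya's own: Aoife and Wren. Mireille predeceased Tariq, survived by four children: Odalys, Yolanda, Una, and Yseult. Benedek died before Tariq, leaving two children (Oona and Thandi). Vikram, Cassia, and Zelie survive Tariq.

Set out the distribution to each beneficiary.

Soraya: £1,392,000; Vikram: £464,000; Aoife: £87,000; Wren: £87,000; Gustav: £174,000; Cassia: £464,000; Odalys: £174,000; Yolanda: £174,000; Una: £174,000; Yseult: £174,000; Oona: £174,000; Thandi: £174,000; Zelie: £464,000

Soraya takes one-third of £4,176,000 = £1,392,000. The remaining £2,784,000 passes to the descendants.
The descendants' portion (£2,784,000) is divided at the children's generation into 6 shares of £464,000. Vikram, Cassia, and Zelie each take £464,000. The 3 shares of the deceased (Joaquin, Mireille, and Benedek) are combined into a pool of £1,392,000.
That pool (£1,392,000) is divided at the grandchildren's generation into 8 shares of £174,000. Gustav, Odalys, Yolanda, Una, Yseult, Oona, and Thandi each take £174,000. The remaining share for the deceased Freya (£174,000) is carried to the next generation.
That pool (£174,000) is divided at the great-grandchildren's generation equally among Aoife and Wren: £87,000 each.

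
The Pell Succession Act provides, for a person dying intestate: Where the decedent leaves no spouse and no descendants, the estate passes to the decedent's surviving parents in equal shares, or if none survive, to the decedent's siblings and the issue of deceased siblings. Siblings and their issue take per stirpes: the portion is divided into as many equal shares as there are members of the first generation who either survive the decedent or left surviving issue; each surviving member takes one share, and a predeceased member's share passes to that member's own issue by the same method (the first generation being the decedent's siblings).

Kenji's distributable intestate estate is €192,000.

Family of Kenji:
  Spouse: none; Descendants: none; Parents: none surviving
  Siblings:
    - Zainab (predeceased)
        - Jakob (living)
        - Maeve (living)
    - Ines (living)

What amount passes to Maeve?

Maeve receives €48,000.

The entire €192,000 passes to the siblings and their issue.
That amount (€192,000) is divided into 2 shares of €96,000: Ines takes €96,000; Zainab's €96,000 share passes to Zainab's issue.
Zainab's share (€96,000) is divided into 2 shares of €48,000: Jakob and Maeve each take €48,000.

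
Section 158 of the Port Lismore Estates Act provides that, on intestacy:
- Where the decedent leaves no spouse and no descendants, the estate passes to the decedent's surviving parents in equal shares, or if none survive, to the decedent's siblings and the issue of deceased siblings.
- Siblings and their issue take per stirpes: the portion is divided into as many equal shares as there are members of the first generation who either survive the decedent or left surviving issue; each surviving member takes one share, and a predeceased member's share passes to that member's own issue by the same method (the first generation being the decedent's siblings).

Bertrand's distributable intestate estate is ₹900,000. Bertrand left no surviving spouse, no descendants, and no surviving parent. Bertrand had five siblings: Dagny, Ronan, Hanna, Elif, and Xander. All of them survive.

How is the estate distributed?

Dagny: ₹180,000; Ronan: ₹180,000; Hanna: ₹180,000; Elif: ₹180,000; Xander: ₹180,000

The entire ₹900,000 passes to the siblings and their issue.
That amount (₹900,000) is divided into 5 shares of ₹180,000: Dagny, Ronan, Hanna, Elif, and Xander each take ₹180,000.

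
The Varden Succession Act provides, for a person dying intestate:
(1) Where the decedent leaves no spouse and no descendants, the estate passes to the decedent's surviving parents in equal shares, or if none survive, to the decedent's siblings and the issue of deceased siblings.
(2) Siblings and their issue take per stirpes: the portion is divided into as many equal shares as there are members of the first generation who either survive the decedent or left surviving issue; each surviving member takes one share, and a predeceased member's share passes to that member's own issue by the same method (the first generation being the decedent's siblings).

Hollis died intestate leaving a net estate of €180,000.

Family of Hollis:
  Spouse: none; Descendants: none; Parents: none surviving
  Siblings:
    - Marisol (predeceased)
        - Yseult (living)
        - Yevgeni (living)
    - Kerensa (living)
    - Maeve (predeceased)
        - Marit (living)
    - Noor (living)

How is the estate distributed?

Yseult: €22,500; Yevgeni: €22,500; Kerensa: €45,000; Marit: €45,000; Noor: €45,000

The entire €180,000 passes to the siblings and their issue.
That amount (€180,000) is divided into 4 shares of €45,000: Kerensa and Noor each take €45,000; Marisol's €45,000 share passes to Marisol's issue; Maeve's €45,000 share passes to Maeve's issue.
Marisol's share (€45,000) is divided into 2 shares of €22,500: Yseult and Yevgeni each take €22,500.
Maeve's share (€45,000) passes entirely to Marit.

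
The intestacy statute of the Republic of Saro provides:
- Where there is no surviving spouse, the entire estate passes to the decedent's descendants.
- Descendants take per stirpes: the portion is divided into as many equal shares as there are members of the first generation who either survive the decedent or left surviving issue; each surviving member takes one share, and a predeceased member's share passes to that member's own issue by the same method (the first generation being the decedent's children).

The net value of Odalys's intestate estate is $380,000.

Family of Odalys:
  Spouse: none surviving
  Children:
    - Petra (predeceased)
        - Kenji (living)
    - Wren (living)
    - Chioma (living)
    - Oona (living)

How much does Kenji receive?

Kenji receives $95,000.

The entire $380,000 passes to the descendants.
That amount ($380,000) is divided into 4 shares of $95,000: Wren, Chioma, and Oona each take $95,000; Petra's $95,000 share passes to Petra's issue.
Petra's share ($95,000) passes entirely to Kenji.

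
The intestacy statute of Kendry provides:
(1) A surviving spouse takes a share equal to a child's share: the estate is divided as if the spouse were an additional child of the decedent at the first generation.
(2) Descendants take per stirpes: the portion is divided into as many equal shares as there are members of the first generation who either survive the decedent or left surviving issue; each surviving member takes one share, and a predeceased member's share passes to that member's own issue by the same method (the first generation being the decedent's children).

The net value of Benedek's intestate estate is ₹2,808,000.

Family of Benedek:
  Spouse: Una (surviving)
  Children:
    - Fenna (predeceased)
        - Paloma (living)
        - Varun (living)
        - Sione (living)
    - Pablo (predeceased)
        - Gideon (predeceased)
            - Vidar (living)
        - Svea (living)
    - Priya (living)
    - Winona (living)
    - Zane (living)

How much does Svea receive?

The spouse counts as an additional share at the children's level, so there are 6 primary shares of ₹468,000. Una takes one such share (₹468,000).
The children's combined portion (₹2,340,000) is divided into 5 shares of ₹468,000: Priya, Winona, and Zane each take ₹468,000; Fenna's ₹468,000 share passes to Fenna's issue; Pablo's ₹468,000 share passes to Pablo's issue.
Fenna's share (₹468,000) is divided into 3 shares of ₹156,000: Paloma, Varun, and Sione each take ₹156,000.
Pablo's share (₹468,000) is divided into 2 shares of ₹234,000: Svea takes ₹234,000; Gideon's ₹234,000 share passes to Gideon's issue.
Gideon's share (₹234,000) passes entirely to Vidar.

Svea receives ₹234,000.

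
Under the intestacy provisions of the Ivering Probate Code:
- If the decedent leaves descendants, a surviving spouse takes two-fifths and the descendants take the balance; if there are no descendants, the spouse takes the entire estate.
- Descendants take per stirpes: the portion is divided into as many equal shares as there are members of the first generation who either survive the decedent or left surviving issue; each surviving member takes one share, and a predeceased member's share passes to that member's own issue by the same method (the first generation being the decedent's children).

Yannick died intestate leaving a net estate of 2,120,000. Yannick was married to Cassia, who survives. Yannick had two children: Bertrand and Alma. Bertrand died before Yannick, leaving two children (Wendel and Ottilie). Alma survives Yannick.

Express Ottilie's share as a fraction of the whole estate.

Ottilie receives 3/20 of the estate.

Cassia takes two-fifths of 2,120,000 = 848,000. The remaining 1,272,000 passes to the descendants.
The descendants' portion (1,272,000) is divided into 2 shares of 636,000: Alma takes 636,000; Bertrand's 636,000 share passes to Bertrand's issue.
Bertrand's share (636,000) is divided into 2 shares of 318,000: Wendel and Ottilie each take 318,000.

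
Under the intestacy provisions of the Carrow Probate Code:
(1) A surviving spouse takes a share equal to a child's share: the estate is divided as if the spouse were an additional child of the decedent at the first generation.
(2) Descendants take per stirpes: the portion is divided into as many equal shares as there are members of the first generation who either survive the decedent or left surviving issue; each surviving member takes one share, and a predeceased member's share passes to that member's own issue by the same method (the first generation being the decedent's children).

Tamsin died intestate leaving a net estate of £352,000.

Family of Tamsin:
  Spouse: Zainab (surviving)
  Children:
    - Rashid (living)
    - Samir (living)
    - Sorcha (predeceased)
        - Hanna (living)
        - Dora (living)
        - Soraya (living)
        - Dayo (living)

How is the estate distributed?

The spouse counts as an additional share at the children's level, so there are 4 primary shares of £88,000. Zainab takes one such share (£88,000).
The children's combined portion (£264,000) is divided into 3 shares of £88,000: Rashid and Samir each take £88,000; Sorcha's £88,000 share passes to Sorcha's issue.
Sorcha's share (£88,000) is divided into 4 shares of £22,000: Hanna, Dora, Soraya, and Dayo each take £22,000.

Zainab: £88,000; Rashid: £88,000; Samir: £88,000; Hanna: £22,000; Dora: £22,000; Soraya: £22,000; Dayo: £22,000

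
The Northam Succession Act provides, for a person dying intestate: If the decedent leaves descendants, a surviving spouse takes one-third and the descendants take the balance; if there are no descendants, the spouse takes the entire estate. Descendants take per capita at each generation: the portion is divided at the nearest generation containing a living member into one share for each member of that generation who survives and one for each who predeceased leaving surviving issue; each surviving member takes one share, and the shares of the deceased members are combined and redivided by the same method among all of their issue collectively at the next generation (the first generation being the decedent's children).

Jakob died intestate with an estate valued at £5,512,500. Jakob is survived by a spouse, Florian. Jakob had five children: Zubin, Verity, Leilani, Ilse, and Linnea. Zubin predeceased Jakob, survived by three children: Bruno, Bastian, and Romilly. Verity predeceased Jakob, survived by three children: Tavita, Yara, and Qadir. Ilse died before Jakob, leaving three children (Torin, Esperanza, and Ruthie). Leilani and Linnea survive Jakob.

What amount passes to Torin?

Torin receives £245,000.

Florian takes one-third of £5,512,500 = £1,837,500. The remaining £3,675,000 passes to the descendants.
The descendants' portion (£3,675,000) is divided at the children's generation into 5 shares of £735,000. Leilani and Linnea each take £735,000. The 3 shares of the deceased (Zubin, Verity, and Ilse) are combined into a pool of £2,205,000.
That pool (£2,205,000) is divided at the grandchildren's generation equally among Bruno, Bastian, Romilly, Tavita, Yara, Qadir, Torin, Esperanza, and Ruthie: £245,000 each.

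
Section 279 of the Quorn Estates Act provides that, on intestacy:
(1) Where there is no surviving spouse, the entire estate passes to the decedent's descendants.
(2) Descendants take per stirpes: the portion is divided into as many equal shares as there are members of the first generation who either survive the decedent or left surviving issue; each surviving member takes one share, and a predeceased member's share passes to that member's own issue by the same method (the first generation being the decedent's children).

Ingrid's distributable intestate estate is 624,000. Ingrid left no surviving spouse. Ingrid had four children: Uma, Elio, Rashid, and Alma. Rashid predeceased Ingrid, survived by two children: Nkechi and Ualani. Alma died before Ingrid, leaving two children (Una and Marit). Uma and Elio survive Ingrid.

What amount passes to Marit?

The entire 624,000 passes to the descendants.
That amount (624,000) is divided into 4 shares of 156,000: Uma and Elio each take 156,000; Rashid's 156,000 share passes to Rashid's issue; Alma's 156,000 share passes to Alma's issue.
Rashid's share (156,000) is divided into 2 shares of 78,000: Nkechi and Ualani each take 78,000.
Alma's share (156,000) is divided into 2 shares of 78,000: Una and Marit each take 78,000.

Marit receives 78,000.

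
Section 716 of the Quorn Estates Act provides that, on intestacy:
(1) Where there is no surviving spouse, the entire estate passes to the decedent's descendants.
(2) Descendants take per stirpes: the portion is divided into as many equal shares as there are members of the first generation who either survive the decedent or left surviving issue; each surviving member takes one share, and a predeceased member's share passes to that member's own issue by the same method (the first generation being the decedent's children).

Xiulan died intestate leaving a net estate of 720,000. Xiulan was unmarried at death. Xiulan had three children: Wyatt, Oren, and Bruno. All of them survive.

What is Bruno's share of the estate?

The entire 720,000 passes to the descendants.
That amount (720,000) is divided into 3 shares of 240,000: Wyatt, Oren, and Bruno each take 240,000.

Bruno receives 240,000.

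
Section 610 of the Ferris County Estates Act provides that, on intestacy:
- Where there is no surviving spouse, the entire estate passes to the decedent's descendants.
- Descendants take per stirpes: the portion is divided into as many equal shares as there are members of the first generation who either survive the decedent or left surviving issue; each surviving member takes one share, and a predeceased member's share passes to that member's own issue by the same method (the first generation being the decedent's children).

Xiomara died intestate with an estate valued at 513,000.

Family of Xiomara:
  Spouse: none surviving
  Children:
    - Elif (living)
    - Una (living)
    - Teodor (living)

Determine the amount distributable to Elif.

The entire 513,000 passes to the descendants.
That amount (513,000) is divided into 3 shares of 171,000: Elif, Una, and Teodor each take 171,000.

Elif receives 171,000.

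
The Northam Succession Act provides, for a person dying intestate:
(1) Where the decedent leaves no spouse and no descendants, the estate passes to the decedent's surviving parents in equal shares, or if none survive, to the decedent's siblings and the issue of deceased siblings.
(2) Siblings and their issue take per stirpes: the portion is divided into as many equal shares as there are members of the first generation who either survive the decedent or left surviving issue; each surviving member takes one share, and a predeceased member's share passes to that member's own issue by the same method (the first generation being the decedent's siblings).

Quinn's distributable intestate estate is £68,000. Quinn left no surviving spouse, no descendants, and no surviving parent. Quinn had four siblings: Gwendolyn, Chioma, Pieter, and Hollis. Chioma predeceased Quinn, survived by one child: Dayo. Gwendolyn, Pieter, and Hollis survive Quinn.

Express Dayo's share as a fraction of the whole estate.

The entire £68,000 passes to the siblings and their issue.
That amount (£68,000) is divided into 4 shares of £17,000: Gwendolyn, Pieter, and Hollis each take £17,000; Chioma's £17,000 share passes to Chioma's issue.
Chioma's share (£17,000) passes entirely to Dayo.

Dayo receives 1/4 of the estate.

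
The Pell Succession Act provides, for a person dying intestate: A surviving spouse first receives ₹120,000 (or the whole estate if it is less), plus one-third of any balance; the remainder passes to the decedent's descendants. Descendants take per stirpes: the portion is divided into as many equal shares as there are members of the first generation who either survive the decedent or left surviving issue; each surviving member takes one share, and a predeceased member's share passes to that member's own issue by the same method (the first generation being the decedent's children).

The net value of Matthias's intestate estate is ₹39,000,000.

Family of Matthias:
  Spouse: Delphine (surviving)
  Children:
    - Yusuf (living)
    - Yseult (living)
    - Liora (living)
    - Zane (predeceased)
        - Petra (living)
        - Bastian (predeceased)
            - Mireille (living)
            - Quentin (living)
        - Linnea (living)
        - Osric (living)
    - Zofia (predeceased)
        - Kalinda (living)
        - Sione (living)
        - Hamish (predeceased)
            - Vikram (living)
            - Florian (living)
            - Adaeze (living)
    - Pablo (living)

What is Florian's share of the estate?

Delphine first takes ₹120,000, leaving a balance of ₹38,880,000. Delphine then takes one-third of the balance (₹12,960,000), for a total of ₹13,080,000. The remaining ₹25,920,000 passes to the descendants.
The descendants' portion (₹25,920,000) is divided into 6 shares of ₹4,320,000: Yusuf, Yseult, Liora, and Pablo each take ₹4,320,000; Zane's ₹4,320,000 share passes to Zane's issue; Zofia's ₹4,320,000 share passes to Zofia's issue.
Zane's share (₹4,320,000) is divided into 4 shares of ₹1,080,000: Petra, Linnea, and Osric each take ₹1,080,000; Bastian's ₹1,080,000 share passes to Bastian's issue.
Bastian's share (₹1,080,000) is divided into 2 shares of ₹540,000: Mireille and Quentin each take ₹540,000.
Zofia's share (₹4,320,000) is divided into 3 shares of ₹1,440,000: Kalinda and Sione each take ₹1,440,000; Hamish's ₹1,440,000 share passes to Hamish's issue.
Hamish's share (₹1,440,000) is divided into 3 shares of ₹480,000: Vikram, Florian, and Adaeze each take ₹480,000.

Florian receives ₹480,000.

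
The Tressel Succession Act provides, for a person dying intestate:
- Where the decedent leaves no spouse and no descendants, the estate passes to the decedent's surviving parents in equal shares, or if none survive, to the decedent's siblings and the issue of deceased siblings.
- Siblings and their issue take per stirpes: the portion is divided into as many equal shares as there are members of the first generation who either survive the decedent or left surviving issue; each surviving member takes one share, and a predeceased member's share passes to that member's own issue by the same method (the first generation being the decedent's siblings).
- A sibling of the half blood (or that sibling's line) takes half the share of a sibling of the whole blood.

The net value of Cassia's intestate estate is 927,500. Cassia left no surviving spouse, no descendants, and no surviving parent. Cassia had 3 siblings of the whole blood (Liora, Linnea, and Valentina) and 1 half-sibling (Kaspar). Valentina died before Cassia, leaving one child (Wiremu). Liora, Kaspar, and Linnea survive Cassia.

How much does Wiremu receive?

The entire 927,500 passes to the siblings and their issue.
Counting each half-blood sibling's line as half a unit, there are 7/2 units in 927,500, so one unit is 265,000. Whole-blood lines (Liora, Linnea, and Valentina) take 265,000 each; half-blood lines (Kaspar) take 132,500 each.
Valentina's share (265,000) passes entirely to Wiremu.

Wiremu receives 265,000.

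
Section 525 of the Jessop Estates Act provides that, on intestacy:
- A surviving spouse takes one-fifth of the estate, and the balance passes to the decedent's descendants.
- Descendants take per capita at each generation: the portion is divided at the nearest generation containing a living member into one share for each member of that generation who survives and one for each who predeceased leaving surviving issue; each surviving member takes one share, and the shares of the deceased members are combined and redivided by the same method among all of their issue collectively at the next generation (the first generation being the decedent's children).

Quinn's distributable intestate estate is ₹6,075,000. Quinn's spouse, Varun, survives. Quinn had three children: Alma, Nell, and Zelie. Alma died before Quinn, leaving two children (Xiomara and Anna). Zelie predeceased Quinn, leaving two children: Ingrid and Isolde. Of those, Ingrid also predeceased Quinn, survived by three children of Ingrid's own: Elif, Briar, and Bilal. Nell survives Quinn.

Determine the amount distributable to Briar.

Varun takes one-fifth of ₹6,075,000 = ₹1,215,000. The remaining ₹4,860,000 passes to the descendants.
The descendants' portion (₹4,860,000) is divided at the children's generation into 3 shares of ₹1,620,000. Nell takes ₹1,620,000. The 2 shares of the deceased (Alma and Zelie) are combined into a pool of ₹3,240,000.
That pool (₹3,240,000) is divided at the grandchildren's generation into 4 shares of ₹810,000. Xiomara, Anna, and Isolde each take ₹810,000. The remaining share for the deceased Ingrid (₹810,000) is carried to the next generation.
That pool (₹810,000) is divided at the great-grandchildren's generation equally among Elif, Briar, and Bilal: ₹270,000 each.

Briar receives ₹270,000.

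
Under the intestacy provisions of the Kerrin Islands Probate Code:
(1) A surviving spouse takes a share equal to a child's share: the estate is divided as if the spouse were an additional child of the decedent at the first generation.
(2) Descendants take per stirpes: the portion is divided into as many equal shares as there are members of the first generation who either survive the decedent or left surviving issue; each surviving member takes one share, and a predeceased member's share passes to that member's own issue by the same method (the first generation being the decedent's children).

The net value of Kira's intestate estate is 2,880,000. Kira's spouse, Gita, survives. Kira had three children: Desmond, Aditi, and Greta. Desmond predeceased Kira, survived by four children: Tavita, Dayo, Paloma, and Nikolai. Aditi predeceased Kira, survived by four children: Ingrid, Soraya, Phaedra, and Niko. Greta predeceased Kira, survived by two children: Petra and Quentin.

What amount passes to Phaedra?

Phaedra receives 180,000.

The spouse counts as an additional share at the children's level, so there are 4 primary shares of 720,000. Gita takes one such share (720,000).
The children's combined portion (2,160,000) is divided into 3 shares of 720,000: Desmond's 720,000 share passes to Desmond's issue; Aditi's 720,000 share passes to Aditi's issue; Greta's 720,000 share passes to Greta's issue.
Desmond's share (720,000) is divided into 4 shares of 180,000: Tavita, Dayo, Paloma, and Nikolai each take 180,000.
Aditi's share (720,000) is divided into 4 shares of 180,000: Ingrid, Soraya, Phaedra, and Niko each take 180,000.
Greta's share (720,000) is divided into 2 shares of 360,000: Petra and Quentin each take 360,000.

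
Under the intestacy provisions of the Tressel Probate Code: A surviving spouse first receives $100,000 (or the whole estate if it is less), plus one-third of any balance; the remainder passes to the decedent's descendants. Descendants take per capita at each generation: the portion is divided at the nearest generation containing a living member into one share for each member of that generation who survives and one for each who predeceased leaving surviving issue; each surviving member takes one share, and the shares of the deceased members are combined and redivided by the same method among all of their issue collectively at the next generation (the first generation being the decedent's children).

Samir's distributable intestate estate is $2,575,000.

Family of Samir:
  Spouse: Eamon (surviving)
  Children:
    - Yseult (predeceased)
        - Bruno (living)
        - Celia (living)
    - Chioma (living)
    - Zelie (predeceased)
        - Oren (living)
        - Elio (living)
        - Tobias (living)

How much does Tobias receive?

Tobias receives $220,000.

Eamon first takes $100,000, leaving a balance of $2,475,000. Eamon then takes one-third of the balance ($825,000), for a total of $925,000. The remaining $1,650,000 passes to the descendants.
The descendants' portion ($1,650,000) is divided at the children's generation into 3 shares of $550,000. Chioma takes $550,000. The 2 shares of the deceased (Yseult and Zelie) are combined into a pool of $1,100,000.
That pool ($1,100,000) is divided at the grandchildren's generation equally among Bruno, Celia, Oren, Elio, and Tobias: $220,000 each.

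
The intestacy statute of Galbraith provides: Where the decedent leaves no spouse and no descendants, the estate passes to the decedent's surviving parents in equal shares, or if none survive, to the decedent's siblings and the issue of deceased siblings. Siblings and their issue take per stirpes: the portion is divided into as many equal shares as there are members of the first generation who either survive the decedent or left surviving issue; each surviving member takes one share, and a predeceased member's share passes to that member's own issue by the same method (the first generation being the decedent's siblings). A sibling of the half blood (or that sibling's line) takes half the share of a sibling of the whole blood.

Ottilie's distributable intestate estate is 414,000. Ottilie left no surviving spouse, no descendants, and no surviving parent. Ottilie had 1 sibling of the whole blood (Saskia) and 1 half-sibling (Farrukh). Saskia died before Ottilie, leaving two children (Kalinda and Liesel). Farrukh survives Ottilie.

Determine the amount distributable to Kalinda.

Kalinda receives 138,000.

The entire 414,000 passes to the siblings and their issue.
Counting each half-blood sibling's line as half a unit, there are 3/2 units in 414,000, so one unit is 276,000. Whole-blood lines (Saskia) take 276,000 each; half-blood lines (Farrukh) take 138,000 each.
Saskia's share (276,000) is divided into 2 shares of 138,000: Kalinda and Liesel each take 138,000.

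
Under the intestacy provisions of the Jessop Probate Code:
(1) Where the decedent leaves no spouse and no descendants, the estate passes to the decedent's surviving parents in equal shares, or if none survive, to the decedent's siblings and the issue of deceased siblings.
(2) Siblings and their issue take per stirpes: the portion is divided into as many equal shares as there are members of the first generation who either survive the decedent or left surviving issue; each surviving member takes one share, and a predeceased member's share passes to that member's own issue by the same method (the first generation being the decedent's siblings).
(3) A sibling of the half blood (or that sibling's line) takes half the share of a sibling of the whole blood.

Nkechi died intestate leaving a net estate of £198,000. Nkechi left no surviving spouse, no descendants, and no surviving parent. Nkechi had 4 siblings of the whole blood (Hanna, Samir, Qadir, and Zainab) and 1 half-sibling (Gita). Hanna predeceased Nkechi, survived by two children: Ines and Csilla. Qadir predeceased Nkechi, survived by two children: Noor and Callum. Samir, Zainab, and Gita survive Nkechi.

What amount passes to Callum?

Callum receives £22,000.

The entire £198,000 passes to the siblings and their issue.
Counting each half-blood sibling's line as half a unit, there are 9/2 units in £198,000, so one unit is £44,000. Whole-blood lines (Hanna, Samir, Qadir, and Zainab) take £44,000 each; half-blood lines (Gita) take £22,000 each.
Hanna's share (£44,000) is divided into 2 shares of £22,000: Ines and Csilla each take £22,000.
Qadir's share (£44,000) is divided into 2 shares of £22,000: Noor and Callum each take £22,000.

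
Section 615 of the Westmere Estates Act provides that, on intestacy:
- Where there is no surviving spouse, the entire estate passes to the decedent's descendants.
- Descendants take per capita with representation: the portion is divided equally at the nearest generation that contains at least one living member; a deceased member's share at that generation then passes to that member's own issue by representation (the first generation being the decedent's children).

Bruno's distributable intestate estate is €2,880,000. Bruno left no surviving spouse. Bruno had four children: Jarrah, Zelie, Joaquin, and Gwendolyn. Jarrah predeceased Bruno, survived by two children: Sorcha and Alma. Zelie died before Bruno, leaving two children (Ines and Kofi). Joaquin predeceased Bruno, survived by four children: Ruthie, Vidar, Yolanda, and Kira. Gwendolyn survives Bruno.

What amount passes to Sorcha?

The entire €2,880,000 passes to the descendants.
That amount (€2,880,000) is divided into 4 shares of €720,000: Gwendolyn takes €720,000; Jarrah's €720,000 share passes to Jarrah's issue; Zelie's €720,000 share passes to Zelie's issue; Joaquin's €720,000 share passes to Joaquin's issue.
Jarrah's share (€720,000) is divided into 2 shares of €360,000: Sorcha and Alma each take €360,000.
Zelie's share (€720,000) is divided into 2 shares of €360,000: Ines and Kofi each take €360,000.
Joaquin's share (€720,000) is divided into 4 shares of €180,000: Ruthie, Vidar, Yolanda, and Kira each take €180,000.

Sorcha receives €360,000.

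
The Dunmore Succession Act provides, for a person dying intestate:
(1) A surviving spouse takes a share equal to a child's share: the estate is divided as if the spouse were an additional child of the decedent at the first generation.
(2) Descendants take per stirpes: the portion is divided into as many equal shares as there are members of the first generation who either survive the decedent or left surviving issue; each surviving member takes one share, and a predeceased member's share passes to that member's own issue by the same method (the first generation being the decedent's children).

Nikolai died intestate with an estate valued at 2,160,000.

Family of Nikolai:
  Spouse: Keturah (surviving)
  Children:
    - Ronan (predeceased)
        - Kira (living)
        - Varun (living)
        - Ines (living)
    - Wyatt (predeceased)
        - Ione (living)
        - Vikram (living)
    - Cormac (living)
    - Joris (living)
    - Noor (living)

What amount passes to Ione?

Ione receives 180,000.

The spouse counts as an additional share at the children's level, so there are 6 primary shares of 360,000. Keturah takes one such share (360,000).
The children's combined portion (1,800,000) is divided into 5 shares of 360,000: Cormac, Joris, and Noor each take 360,000; Ronan's 360,000 share passes to Ronan's issue; Wyatt's 360,000 share passes to Wyatt's issue.
Ronan's share (360,000) is divided into 3 shares of 120,000: Kira, Varun, and Ines each take 120,000.
Wyatt's share (360,000) is divided into 2 shares of 180,000: Ione and Vikram each take 180,000.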